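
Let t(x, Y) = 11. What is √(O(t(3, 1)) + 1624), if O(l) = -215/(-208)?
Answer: √4394091/52 ≈ 40.312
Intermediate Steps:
O(l) = 215/208 (O(l) = -215*(-1/208) = 215/208)
√(O(t(3, 1)) + 1624) = √(215/208 + 1624) = √(338007/208) = √4394091/52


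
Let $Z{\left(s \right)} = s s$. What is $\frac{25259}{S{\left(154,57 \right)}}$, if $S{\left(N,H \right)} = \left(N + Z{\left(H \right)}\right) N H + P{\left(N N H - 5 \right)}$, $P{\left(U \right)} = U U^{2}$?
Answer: $\frac{25259}{2470268002688626477} \approx 1.0225 \cdot 10^{-14}$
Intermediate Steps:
$Z{\left(s \right)} = s^{2}$
$P{\left(U \right)} = U^{3}$
$S{\left(N,H \right)} = \left(-5 + H N^{2}\right)^{3} + H N \left(N + H^{2}\right)$ ($S{\left(N,H \right)} = \left(N + H^{2}\right) N H + \left(N N H - 5\right)^{3} = N \left(N + H^{2}\right) H + \left(N^{2} H - 5\right)^{3} = H N \left(N + H^{2}\right) + \left(H N^{2} - 5\right)^{3} = H N \left(N + H^{2}\right) + \left(-5 + H N^{2}\right)^{3} = \left(-5 + H N^{2}\right)^{3} + H N \left(N + H^{2}\right)$)
$\frac{25259}{S{\left(154,57 \right)}} = \frac{25259}{\left(-5 + 57 \cdot 154^{2}\right)^{3} + 57 \cdot 154^{2} + 154 \cdot 57^{3}} = \frac{25259}{\left(-5 + 57 \cdot 23716\right)^{3} + 57 \cdot 23716 + 154 \cdot 185193} = \frac{25259}{\left(-5 + 1351812\right)^{3} + 1351812 + 28519722} = \frac{25259}{1351807^{3} + 1351812 + 28519722} = \frac{25259}{2470268002658754943 + 1351812 + 28519722} = \frac{25259}{2470268002688626477}$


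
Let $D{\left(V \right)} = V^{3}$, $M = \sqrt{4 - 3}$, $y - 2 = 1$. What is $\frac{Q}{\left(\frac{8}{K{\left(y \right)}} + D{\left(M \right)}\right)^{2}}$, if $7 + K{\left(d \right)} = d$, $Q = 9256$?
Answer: $9256$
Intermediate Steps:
$y = 3$ ($y = 2 + 1 = 3$)
$M = 1$ ($M = \sqrt{1} = 1$)
$K{\left(d \right)} = -7 + d$
$\frac{Q}{\left(\frac{8}{K{\left(y \right)}} + D{\left(M \right)}\right)^{2}} = \frac{9256}{\left(\frac{8}{-7 + 3} + 1^{3}\right)^{2}} = \frac{9256}{\left(\frac{8}{-4} + 1\right)^{2}} = \frac{9256}{\left(8 \left(- \frac{1}{4}\right) + 1\right)^{2}} = \frac{9256}{\left(-2 + 1\right)^{2}} = \frac{9256}{\left(-1\right)^{2}} = \frac{9256}{1} = 9256 \cdot 1 = 9256$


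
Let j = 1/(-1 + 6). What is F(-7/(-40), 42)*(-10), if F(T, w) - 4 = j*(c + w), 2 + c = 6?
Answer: -132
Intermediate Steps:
j = ⅕ (j = 1/5 = ⅕ ≈ 0.20000)
c = 4 (c = -2 + 6 = 4)
F(T, w) = 24/5 + w/5 (F(T, w) = 4 + (4 + w)/5 = 4 + (⅘ + w/5) = 24/5 + w/5)
F(-7/(-40), 42)*(-10) = (24/5 + (⅕)*42)*(-10) = (24/5 + 42/5)*(-10) = (66/5)*(-10) = -132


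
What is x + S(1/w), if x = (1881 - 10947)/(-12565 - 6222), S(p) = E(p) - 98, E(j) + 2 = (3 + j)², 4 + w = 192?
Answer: -60083064021/664007728 ≈ -90.485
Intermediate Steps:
w = 188 (w = -4 + 192 = 188)
E(j) = -2 + (3 + j)²
S(p) = -100 + (3 + p)² (S(p) = (-2 + (3 + p)²) - 98 = -100 + (3 + p)²)
x = 9066/18787 (x = -9066/(-18787) = -9066*(-1/18787) = 9066/18787 ≈ 0.48257)
x + S(1/w) = 9066/18787 + (-100 + (3 + 1/188)²) = 9066/18787 + (-100 + (565/188)²) = 9066/18787 + (-100 + 319225/35344) = 9066/18787 - 3215175/35344 = -60083064021/664007728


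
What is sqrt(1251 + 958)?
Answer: 47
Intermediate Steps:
sqrt(1251 + 958) = sqrt(2209) = 47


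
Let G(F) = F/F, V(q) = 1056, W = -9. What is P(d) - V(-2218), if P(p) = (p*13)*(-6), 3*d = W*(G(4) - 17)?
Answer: -4800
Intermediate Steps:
G(F) = 1
d = 48 (d = (-9*(1 - 17))/3 = (-9*(-16))/3 = (⅓)*144 = 48)
P(p) = -78*p (P(p) = (13*p)*(-6) = -78*p)
P(d) - V(-2218) = -78*48 - 1*1056 = -3744 - 1056 = -4800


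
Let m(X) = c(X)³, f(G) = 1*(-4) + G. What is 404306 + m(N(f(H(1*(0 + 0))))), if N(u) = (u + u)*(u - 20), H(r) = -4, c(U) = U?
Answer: 90319698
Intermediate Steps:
f(G) = -4 + G
N(u) = 2*u*(-20 + u) (N(u) = (2*u)*(-20 + u) = 2*u*(-20 + u))
m(X) = X³
404306 + m(N(f(H(1*(0 + 0))))) = 404306 + (2*(-4 - 4)*(-20 + (-4 - 4)))³ = 404306 + (2*(-8)*(-20 - 8))³ = 404306 + (2*(-8)*(-28))³ = 404306 + 448³ = 404306 + 89915392 = 90319698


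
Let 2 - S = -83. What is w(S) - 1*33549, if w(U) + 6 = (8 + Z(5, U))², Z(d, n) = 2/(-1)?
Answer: -33519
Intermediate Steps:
S = 85 (S = 2 - 1*(-83) = 2 + 83 = 85)
Z(d, n) = -2 (Z(d, n) = 2*(-1) = -2)
w(U) = 30 (w(U) = -6 + (8 - 2)² = -6 + 6² = -6 + 36 = 30)
w(S) - 1*33549 = 30 - 1*33549 = 30 - 33549 = -33519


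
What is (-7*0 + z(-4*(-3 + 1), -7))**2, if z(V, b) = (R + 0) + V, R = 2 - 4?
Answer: 36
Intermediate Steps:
R = -2
z(V, b) = -2 + V (z(V, b) = (-2 + 0) + V = -2 + V)
(-7*0 + z(-4*(-3 + 1), -7))**2 = (-7*0 + (-2 - 4*(-3 + 1)))**2 = (0 + (-2 - 4*(-2)))**2 = (0 + (-2 + 8))**2 = (0 + 6)**2 = 6**2 = 36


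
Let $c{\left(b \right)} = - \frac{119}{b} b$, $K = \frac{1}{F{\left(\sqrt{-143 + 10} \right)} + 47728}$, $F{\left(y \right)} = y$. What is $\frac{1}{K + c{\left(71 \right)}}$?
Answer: $\frac{- \sqrt{133} + 47728 i}{- 5679631 i + 119 \sqrt{133}} \approx -0.0084034 + 3.5882 \cdot 10^{-13} i$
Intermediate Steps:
$K = \frac{1}{47728 + i \sqrt{133}}$ ($K = \frac{1}{\sqrt{-143 + 10} + 47728} = \frac{1}{\sqrt{-133} + 47728} = \frac{1}{i \sqrt{133} + 47728} = \frac{1}{47728 + i \sqrt{133}} \approx 2.0952 \cdot 10^{-5} - 5.06 \cdot 10^{-9} i$)
$c{\left(b \right)} = -119$
$\frac{1}{K + c{\left(71 \right)}} = \frac{1}{\left(\frac{2512}{119892743} - \frac{i \sqrt{133}}{2277962117}\right) - 119} = \frac{1}{- \frac{14267233905}{119892743} - \frac{i \sqrt{133}}{2277962117}}$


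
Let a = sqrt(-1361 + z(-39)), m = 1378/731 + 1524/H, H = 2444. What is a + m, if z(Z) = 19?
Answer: 1120469/446641 + I*sqrt(1342) ≈ 2.5087 + 36.633*I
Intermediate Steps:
m = 1120469/446641 (m = 1378/731 + 1524/2444 = 1378*(1/731) + 1524*(1/2444) = 1378/731 + 381/611 = 1120469/446641 ≈ 2.5087)
a = I*sqrt(1342) (a = sqrt(-1361 + 19) = sqrt(-1342) = I*sqrt(1342) ≈ 36.633*I)
a + m = I*sqrt(1342) + 1120469/446641 = 1120469/446641 + I*sqrt(1342)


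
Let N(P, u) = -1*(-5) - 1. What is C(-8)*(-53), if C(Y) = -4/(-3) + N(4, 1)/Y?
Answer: -265/6 ≈ -44.167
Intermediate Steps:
N(P, u) = 4 (N(P, u) = 5 - 1 = 4)
C(Y) = 4/3 + 4/Y (C(Y) = -4/(-3) + 4/Y = -4*(-⅓) + 4/Y = 4/3 + 4/Y)
C(-8)*(-53) = (4/3 + 4/(-8))*(-53) = (4/3 + 4*(-⅛))*(-53) = (4/3 - ½)*(-53) = (⅚)*(-53) = -265/6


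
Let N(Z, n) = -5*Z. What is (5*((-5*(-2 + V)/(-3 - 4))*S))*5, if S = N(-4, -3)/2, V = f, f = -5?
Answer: -1250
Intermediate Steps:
V = -5
S = 10 (S = -5*(-4)/2 = 20*(½) = 10)
(5*((-5*(-2 + V)/(-3 - 4))*S))*5 = (5*(-5*(-2 - 5)/(-3 - 4)*10))*5 = (5*(-(-35)/(-7)*10))*5 = (5*(-(-35)*(-1)/7*10))*5 = (5*(-5*1*10))*5 = (5*(-5*10))*5 = (5*(-50))*5 = -250*5 = -1250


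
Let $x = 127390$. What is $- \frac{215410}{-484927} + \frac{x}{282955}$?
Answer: $\frac{24545237416}{27442503857} \approx 0.89442$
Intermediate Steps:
$- \frac{215410}{-484927} + \frac{x}{282955} = - \frac{215410}{-484927} + \frac{127390}{282955} = \left(-215410\right) \left(- \frac{1}{484927}\right) + 127390 \cdot \frac{1}{282955} = \frac{215410}{484927} + \frac{25478}{56591} = \frac{24545237416}{27442503857}$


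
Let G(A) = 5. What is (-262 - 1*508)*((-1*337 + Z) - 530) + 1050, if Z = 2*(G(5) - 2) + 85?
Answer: 598570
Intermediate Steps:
Z = 91 (Z = 2*(5 - 2) + 85 = 2*3 + 85 = 6 + 85 = 91)
(-262 - 1*508)*((-1*337 + Z) - 530) + 1050 = (-262 - 1*508)*((-1*337 + 91) - 530) + 1050 = (-262 - 508)*((-337 + 91) - 530) + 1050 = -770*(-246 - 530) + 1050 = -770*(-776) + 1050 = 597520 + 1050 = 598570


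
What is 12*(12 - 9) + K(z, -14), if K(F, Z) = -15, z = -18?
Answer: 21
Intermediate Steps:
12*(12 - 9) + K(z, -14) = 12*(12 - 9) - 15 = 12*3 - 15 = 36 - 15 = 21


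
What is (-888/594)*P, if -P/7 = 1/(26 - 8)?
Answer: 518/891 ≈ 0.58137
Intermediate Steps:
P = -7/18 (P = -7/(26 - 8) = -7/18 ≈ -0.38889)
(-888/594)*P = -888/594*(-7/18) = -888*1/594*(-7/18) = -148/99*(-7/18) = 518/891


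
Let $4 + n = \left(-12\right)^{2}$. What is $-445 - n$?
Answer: $-585$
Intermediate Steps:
$n = 140$ ($n = -4 + \left(-12\right)^{2} = -4 + 144 = 140$)
$-445 - n = -445 - 140 = -585$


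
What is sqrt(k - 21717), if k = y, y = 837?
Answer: 12*I*sqrt(145) ≈ 144.5*I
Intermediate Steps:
k = 837
sqrt(k - 21717) = sqrt(837 - 21717) = sqrt(-20880) = 12*I*sqrt(145)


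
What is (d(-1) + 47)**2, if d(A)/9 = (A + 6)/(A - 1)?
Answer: 2401/4 ≈ 600.25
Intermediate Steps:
d(A) = 9*(6 + A)/(-1 + A) (d(A) = 9*((A + 6)/(A - 1)) = 9*((6 + A)/(-1 + A)) = 9*(6 + A)/(-1 + A))
(d(-1) + 47)**2 = (9*(6 - 1)/(-1 - 1) + 47)**2 = (9*5/(-2) + 47)**2 = (9*(-1/2)*5 + 47)**2 = (-45/2 + 47)**2 = (49/2)**2 = 2401/4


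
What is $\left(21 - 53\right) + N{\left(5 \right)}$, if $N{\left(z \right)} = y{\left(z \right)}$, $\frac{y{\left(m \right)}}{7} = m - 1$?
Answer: $-4$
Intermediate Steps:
$y{\left(m \right)} = -7 + 7 m$ ($y{\left(m \right)} = 7 \left(m - 1\right) = 7 \left(-1 + m\right) = -7 + 7 m$)
$N{\left(z \right)} = -7 + 7 z$
$\left(21 - 53\right) + N{\left(5 \right)} = \left(21 - 53\right) + \left(-7 + 7 \cdot 5\right) = -32 + \left(-7 + 35\right) = -32 + 28 = -4$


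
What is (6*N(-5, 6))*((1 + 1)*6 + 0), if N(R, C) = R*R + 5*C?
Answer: 3960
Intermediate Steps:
N(R, C) = R**2 + 5*C
(6*N(-5, 6))*((1 + 1)*6 + 0) = (6*((-5)**2 + 5*6))*((1 + 1)*6 + 0) = (6*(25 + 30))*(2*6 + 0) = (6*55)*(12 + 0) = 330*12 = 3960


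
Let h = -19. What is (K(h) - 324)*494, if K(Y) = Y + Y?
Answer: -178828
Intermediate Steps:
K(Y) = 2*Y
(K(h) - 324)*494 = (2*(-19) - 324)*494 = (-38 - 324)*494 = -362*494 = -178828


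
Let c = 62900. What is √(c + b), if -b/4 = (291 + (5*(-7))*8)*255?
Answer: 4*√3230 ≈ 227.33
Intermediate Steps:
b = -11220 (b = -4*(291 + (5*(-7))*8)*255 = -4*(291 - 35*8)*255 = -4*(291 - 280)*255 = -44*255 = -4*2805 = -11220)
√(c + b) = √(62900 - 11220) = √51680 = 4*√3230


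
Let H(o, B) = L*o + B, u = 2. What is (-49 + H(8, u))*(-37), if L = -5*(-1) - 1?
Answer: 555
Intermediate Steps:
L = 4 (L = 5 - 1 = 4)
H(o, B) = B + 4*o (H(o, B) = 4*o + B = B + 4*o)
(-49 + H(8, u))*(-37) = (-49 + (2 + 4*8))*(-37) = (-49 + (2 + 32))*(-37) = (-49 + 34)*(-37) = -15*(-37) = 555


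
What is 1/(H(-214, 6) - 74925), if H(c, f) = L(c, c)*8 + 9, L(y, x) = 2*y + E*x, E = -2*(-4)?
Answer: -1/92036 ≈ -1.0865e-5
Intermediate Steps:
E = 8
L(y, x) = 2*y + 8*x
H(c, f) = 9 + 80*c (H(c, f) = (2*c + 8*c)*8 + 9 = (10*c)*8 + 9 = 80*c + 9 = 9 + 80*c)
1/(H(-214, 6) - 74925) = 1/((9 + 80*(-214)) - 74925) = 1/((9 - 17120) - 74925) = 1/(-17111 - 74925) = 1/(-92036) = -1/92036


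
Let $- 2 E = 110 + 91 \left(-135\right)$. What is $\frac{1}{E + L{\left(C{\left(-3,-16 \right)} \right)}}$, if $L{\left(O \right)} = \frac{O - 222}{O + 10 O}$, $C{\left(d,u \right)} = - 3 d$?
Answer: $\frac{66}{401633} \approx 0.00016433$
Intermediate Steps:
$L{\left(O \right)} = \frac{-222 + O}{11 O}$
$E = \frac{12175}{2}$ ($E = - \frac{110 + 91 \left(-135\right)}{2} = - \frac{110 - 12285}{2} = \left(- \frac{1}{2}\right) \left(-12175\right) = \frac{12175}{2} \approx 6087.5$)
$\frac{1}{E + L{\left(C{\left(-3,-16 \right)} \right)}} = \frac{1}{\frac{12175}{2} + \frac{-222 - -9}{11 \left(\left(-3\right) \left(-3\right)\right)}} = \frac{1}{\frac{12175}{2} + \frac{-222 + 9}{11 \cdot 9}} = \frac{1}{\frac{12175}{2} + \frac{1}{11} \cdot \frac{1}{9} \left(-213\right)} = \frac{1}{\frac{12175}{2} - \frac{71}{33}} = \frac{1}{\frac{401633}{66}} = \frac{66}{401633}$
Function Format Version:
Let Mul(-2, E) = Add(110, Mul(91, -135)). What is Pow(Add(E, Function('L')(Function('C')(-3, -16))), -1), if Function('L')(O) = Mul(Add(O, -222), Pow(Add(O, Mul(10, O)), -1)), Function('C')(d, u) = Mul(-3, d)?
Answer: Rational(66, 401633) ≈ 0.00016433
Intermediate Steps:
Function('L')(O) = Mul(Rational(1, 11), Pow(O, -1), Add(-222, O)) (Function('L')(O) = Mul(Add(-222, O), Pow(Mul(11, O), -1)) = Mul(Add(-222, O), Mul(Rational(1, 11), Pow(O, -1))) = Mul(Rational(1, 11), Pow(O, -1), Add(-222, O)))
E = Rational(12175, 2) (E = Mul(Rational(-1, 2), Add(110, Mul(91, -135))) = Mul(Rational(-1, 2), Add(110, -12285)) = Mul(Rational(-1, 2), -12175) = Rational(12175, 2) ≈ 6087.5)
Pow(Add(E, Function('L')(Function('C')(-3, -16))), -1) = Pow(Add(Rational(12175, 2), Mul(Rational(1, 11), Pow(Mul(-3, -3), -1), Add(-222, Mul(-3, -3)))), -1) = Pow(Add(Rational(12175, 2), Mul(Rational(1, 11), Pow(9, -1), Add(-222, 9))), -1) = Pow(Add(Rational(12175, 2), Mul(Rational(1, 11), Rational(1, 9), -213)), -1) = Pow(Add(Rational(12175, 2), Rational(-71, 33)), -1) = Pow(Rational(401633, 66), -1) = Rational(66, 401633)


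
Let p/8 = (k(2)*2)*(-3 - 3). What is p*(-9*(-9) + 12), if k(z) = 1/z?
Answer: -4464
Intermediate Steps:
p = -48 (p = 8*((2/2)*(-3 - 3)) = 8*(((½)*2)*(-6)) = 8*(1*(-6)) = 8*(-6) = -48)
p*(-9*(-9) + 12) = -48*(-9*(-9) + 12) = -48*(81 + 12) = -48*93 = -4464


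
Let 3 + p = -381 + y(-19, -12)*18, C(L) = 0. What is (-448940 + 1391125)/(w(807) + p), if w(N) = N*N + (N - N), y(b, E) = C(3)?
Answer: 188437/130173 ≈ 1.4476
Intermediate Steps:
y(b, E) = 0
p = -384 (p = -3 + (-381 + 0*18) = -3 + (-381 + 0) = -3 - 381 = -384)
w(N) = N**2 (w(N) = N**2 + 0 = N**2)
(-448940 + 1391125)/(w(807) + p) = (-448940 + 1391125)/(807**2 - 384) = 942185/(651249 - 384) = 942185/650865 = 942185*(1/650865) = 188437/130173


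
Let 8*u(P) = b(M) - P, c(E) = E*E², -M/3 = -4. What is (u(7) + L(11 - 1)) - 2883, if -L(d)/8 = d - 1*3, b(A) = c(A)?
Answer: -21791/8 ≈ -2723.9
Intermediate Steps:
M = 12 (M = -3*(-4) = 12)
c(E) = E³
b(A) = A³
L(d) = 24 - 8*d (L(d) = -8*(d - 1*3) = -8*(d - 3) = -8*(-3 + d) = 24 - 8*d)
u(P) = 216 - P/8 (u(P) = (12³ - P)/8 = (1728 - P)/8 = 216 - P/8)
(u(7) + L(11 - 1)) - 2883 = ((216 - ⅛*7) + (24 - 8*(11 - 1))) - 2883 = ((216 - 7/8) + (24 - 8*10)) - 2883 = (1721/8 + (24 - 80)) - 2883 = (1721/8 - 56) - 2883 = 1273/8 - 2883 = -21791/8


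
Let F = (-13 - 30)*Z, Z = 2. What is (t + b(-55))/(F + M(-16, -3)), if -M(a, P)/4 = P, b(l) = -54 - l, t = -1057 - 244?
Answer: 650/37 ≈ 17.568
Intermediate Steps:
t = -1301
M(a, P) = -4*P
F = -86 (F = (-13 - 30)*2 = -43*2 = -86)
(t + b(-55))/(F + M(-16, -3)) = (-1301 + (-54 - 1*(-55)))/(-86 - 4*(-3)) = (-1301 + (-54 + 55))/(-86 + 12) = (-1301 + 1)/(-74) = -1300*(-1/74) = 650/37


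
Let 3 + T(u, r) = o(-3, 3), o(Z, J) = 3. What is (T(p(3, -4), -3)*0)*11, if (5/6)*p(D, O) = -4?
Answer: 0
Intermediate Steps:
p(D, O) = -24/5 (p(D, O) = (6/5)*(-4) = -24/5)
T(u, r) = 0 (T(u, r) = -3 + 3 = 0)
(T(p(3, -4), -3)*0)*11 = (0*0)*11 = 0*11 = 0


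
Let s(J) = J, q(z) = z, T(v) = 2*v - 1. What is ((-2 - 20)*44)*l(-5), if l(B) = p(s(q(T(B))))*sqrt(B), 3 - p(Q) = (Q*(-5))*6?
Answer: 316536*I*sqrt(5) ≈ 7.078e+5*I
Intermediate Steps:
T(v) = -1 + 2*v
p(Q) = 3 + 30*Q (p(Q) = 3 - Q*(-5)*6 = 3 - (-5*Q)*6 = 3 - (-30)*Q = 3 + 30*Q)
l(B) = sqrt(B)*(-27 + 60*B) (l(B) = (3 + 30*(-1 + 2*B))*sqrt(B) = (3 + (-30 + 60*B))*sqrt(B) = (-27 + 60*B)*sqrt(B) = sqrt(B)*(-27 + 60*B))
((-2 - 20)*44)*l(-5) = ((-2 - 20)*44)*(sqrt(-5)*(-27 + 60*(-5))) = (-22*44)*((I*sqrt(5))*(-27 - 300)) = -968*I*sqrt(5)*(-327) = -(-316536)*I*sqrt(5) = 316536*I*sqrt(5)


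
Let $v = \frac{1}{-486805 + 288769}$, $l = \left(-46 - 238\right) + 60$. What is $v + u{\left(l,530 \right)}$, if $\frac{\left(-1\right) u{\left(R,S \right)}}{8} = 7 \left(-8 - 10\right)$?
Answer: $\frac{199620287}{198036} \approx 1008.0$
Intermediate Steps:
$l = -224$ ($l = -284 + 60 = -224$)
$u{\left(R,S \right)} = 1008$ ($u{\left(R,S \right)} = - 8 \cdot 7 \left(-8 - 10\right) = - 8 \cdot 7 \left(-18\right) = \left(-8\right) \left(-126\right) = 1008$)
$v = - \frac{1}{198036}$ ($v = \frac{1}{-198036} = - \frac{1}{198036} \approx -5.0496 \cdot 10^{-6}$)
$v + u{\left(l,530 \right)} = - \frac{1}{198036} + 1008 = \frac{199620287}{198036}$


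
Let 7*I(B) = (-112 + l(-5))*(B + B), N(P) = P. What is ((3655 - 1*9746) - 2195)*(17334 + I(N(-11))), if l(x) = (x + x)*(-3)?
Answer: -1020354612/7 ≈ -1.4576e+8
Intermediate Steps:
l(x) = -6*x (l(x) = (2*x)*(-3) = -6*x)
I(B) = -164*B/7 (I(B) = ((-112 - 6*(-5))*(B + B))/7 = ((-112 + 30)*(2*B))/7 = (-164*B)/7 = -164*B/7)
((3655 - 1*9746) - 2195)*(17334 + I(N(-11))) = ((3655 - 1*9746) - 2195)*(17334 - 164/7*(-11)) = ((3655 - 9746) - 2195)*(17334 + 1804/7) = (-6091 - 2195)*(123142/7) = -8286*123142/7 = -1020354612/7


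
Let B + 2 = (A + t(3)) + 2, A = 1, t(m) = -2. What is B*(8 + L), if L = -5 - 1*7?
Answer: 4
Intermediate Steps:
L = -12 (L = -5 - 7 = -12)
B = -1 (B = -2 + ((1 - 2) + 2) = -2 + (-1 + 2) = -2 + 1 = -1)
B*(8 + L) = -(8 - 12) = -1*(-4) = 4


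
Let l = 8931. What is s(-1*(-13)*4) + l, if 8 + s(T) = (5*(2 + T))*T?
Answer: 22963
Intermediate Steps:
s(T) = -8 + T*(10 + 5*T) (s(T) = -8 + (5*(2 + T))*T = -8 + (10 + 5*T)*T = -8 + T*(10 + 5*T))
s(-1*(-13)*4) + l = (-8 + 5*(-1*(-13)*4)² + 10*(-1*(-13)*4)) + 8931 = (-8 + 5*(13*4)² + 10*(13*4)) + 8931 = (-8 + 5*52² + 10*52) + 8931 = (-8 + 5*2704 + 520) + 8931 = (-8 + 13520 + 520) + 8931 = 14032 + 8931 = 22963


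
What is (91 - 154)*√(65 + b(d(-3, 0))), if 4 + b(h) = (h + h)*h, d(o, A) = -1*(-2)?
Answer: -63*√69 ≈ -523.32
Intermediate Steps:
d(o, A) = 2
b(h) = -4 + 2*h² (b(h) = -4 + (h + h)*h = -4 + (2*h)*h = -4 + 2*h²)
(91 - 154)*√(65 + b(d(-3, 0))) = (91 - 154)*√(65 + (-4 + 2*2²)) = -63*√(65 + (-4 + 2*4)) = -63*√(65 + (-4 + 8)) = -63*√(65 + 4) = -63*√69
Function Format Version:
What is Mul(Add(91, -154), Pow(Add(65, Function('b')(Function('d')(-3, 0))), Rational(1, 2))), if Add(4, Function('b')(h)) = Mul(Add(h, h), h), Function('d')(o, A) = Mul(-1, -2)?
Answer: Mul(-63, Pow(69, Rational(1, 2))) ≈ -523.32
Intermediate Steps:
Function('d')(o, A) = 2
Function('b')(h) = Add(-4, Mul(2, Pow(h, 2))) (Function('b')(h) = Add(-4, Mul(Add(h, h), h)) = Add(-4, Mul(Mul(2, h), h)) = Add(-4, Mul(2, Pow(h, 2))))
Mul(Add(91, -154), Pow(Add(65, Function('b')(Function('d')(-3, 0))), Rational(1, 2))) = Mul(Add(91, -154), Pow(Add(65, Add(-4, Mul(2, Pow(2, 2)))), Rational(1, 2))) = Mul(-63, Pow(Add(65, Add(-4, Mul(2, 4))), Rational(1, 2))) = Mul(-63, Pow(Add(65, Add(-4, 8)), Rational(1, 2))) = Mul(-63, Pow(Add(65, 4), Rational(1, 2))) = Mul(-63, Pow(69, Rational(1, 2)))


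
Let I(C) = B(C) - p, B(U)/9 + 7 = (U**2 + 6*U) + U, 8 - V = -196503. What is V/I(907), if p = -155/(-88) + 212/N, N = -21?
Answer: 363152328/13787793713 ≈ 0.026339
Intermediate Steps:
V = 196511 (V = 8 - 1*(-196503) = 8 + 196503 = 196511)
B(U) = -63 + 9*U**2 + 63*U (B(U) = -63 + 9*((U**2 + 6*U) + U) = -63 + 9*(U**2 + 7*U) = -63 + (9*U**2 + 63*U) = -63 + 9*U**2 + 63*U)
p = -15401/1848 (p = -155/(-88) + 212/(-21) = -155*(-1/88) + 212*(-1/21) = 155/88 - 212/21 = -15401/1848 ≈ -8.3339)
I(C) = -101023/1848 + 9*C**2 + 63*C (I(C) = (-63 + 9*C**2 + 63*C) - 1*(-15401/1848) = (-63 + 9*C**2 + 63*C) + 15401/1848 = -101023/1848 + 9*C**2 + 63*C)
V/I(907) = 196511/(-101023/1848 + 9*907**2 + 63*907) = 196511/(-101023/1848 + 9*822649 + 57141) = 196511/(-101023/1848 + 7403841 + 57141) = 196511/(13787793713/1848) = 196511*(1848/13787793713) = 363152328/13787793713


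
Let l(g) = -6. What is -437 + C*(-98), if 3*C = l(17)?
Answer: -241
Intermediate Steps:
C = -2 (C = (⅓)*(-6) = -2)
-437 + C*(-98) = -437 - 2*(-98) = -437 + 196 = -241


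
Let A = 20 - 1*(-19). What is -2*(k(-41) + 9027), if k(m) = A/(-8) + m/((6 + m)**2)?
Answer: -88416497/4900 ≈ -18044.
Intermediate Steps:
A = 39 (A = 20 + 19 = 39)
k(m) = -39/8 + m/(6 + m)**2 (k(m) = 39/(-8) + m/((6 + m)**2) = 39*(-1/8) + m/(6 + m)**2 = -39/8 + m/(6 + m)**2)
-2*(k(-41) + 9027) = -2*((-39/8 - 41/(6 - 41)**2) + 9027) = -2*((-39/8 - 41/(-35)**2) + 9027) = -2*((-39/8 - 41*1/1225) + 9027) = -2*((-39/8 - 41/1225) + 9027) = -2*(-48103/9800 + 9027) = -2*88416497/9800 = -88416497/4900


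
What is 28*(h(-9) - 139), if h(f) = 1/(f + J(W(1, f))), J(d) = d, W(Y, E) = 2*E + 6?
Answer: -11680/3 ≈ -3893.3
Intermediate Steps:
W(Y, E) = 6 + 2*E
h(f) = 1/(6 + 3*f) (h(f) = 1/(f + (6 + 2*f)) = 1/(6 + 3*f))
28*(h(-9) - 139) = 28*(1/(3*(2 - 9)) - 139) = 28*((⅓)/(-7) - 139) = 28*((⅓)*(-⅐) - 139) = 28*(-1/21 - 139) = 28*(-2920/21) = -11680/3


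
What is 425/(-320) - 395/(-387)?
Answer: -7615/24768 ≈ -0.30745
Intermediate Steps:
425/(-320) - 395/(-387) = 425*(-1/320) - 395*(-1/387) = -85/64 + 395/387 = -7615/24768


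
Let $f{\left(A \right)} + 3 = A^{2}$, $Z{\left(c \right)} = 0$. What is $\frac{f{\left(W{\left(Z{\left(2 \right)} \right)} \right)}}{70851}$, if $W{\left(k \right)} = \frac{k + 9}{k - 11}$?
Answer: $- \frac{94}{2857657} \approx -3.2894 \cdot 10^{-5}$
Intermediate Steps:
$W{\left(k \right)} = \frac{9 + k}{-11 + k}$
$f{\left(A \right)} = -3 + A^{2}$
$\frac{f{\left(W{\left(Z{\left(2 \right)} \right)} \right)}}{70851} = \frac{-3 + \left(\frac{9 + 0}{-11 + 0}\right)^{2}}{70851} = \left(-3 + \left(\frac{1}{-11} \cdot 9\right)^{2}\right) \frac{1}{70851} = \left(-3 + \left(\left(- \frac{1}{11}\right) 9\right)^{2}\right) \frac{1}{70851} = \left(-3 + \left(- \frac{9}{11}\right)^{2}\right) \frac{1}{70851} = \left(-3 + \frac{81}{121}\right) \frac{1}{70851} = \left(- \frac{282}{121}\right) \frac{1}{70851} = - \frac{94}{2857657}$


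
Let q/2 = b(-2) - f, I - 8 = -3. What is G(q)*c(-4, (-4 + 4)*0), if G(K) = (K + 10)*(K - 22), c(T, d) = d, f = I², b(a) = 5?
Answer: 0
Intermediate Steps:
I = 5 (I = 8 - 3 = 5)
f = 25 (f = 5² = 25)
q = -40 (q = 2*(5 - 1*25) = 2*(5 - 25) = 2*(-20) = -40)
G(K) = (-22 + K)*(10 + K) (G(K) = (10 + K)*(-22 + K) = (-22 + K)*(10 + K))
G(q)*c(-4, (-4 + 4)*0) = (-220 + (-40)² - 12*(-40))*((-4 + 4)*0) = (-220 + 1600 + 480)*(0*0) = 1860*0 = 0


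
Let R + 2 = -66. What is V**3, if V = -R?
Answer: 314432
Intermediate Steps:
R = -68 (R = -2 - 66 = -68)
V = 68 (V = -1*(-68) = 68)
V**3 = 68**3 = 314432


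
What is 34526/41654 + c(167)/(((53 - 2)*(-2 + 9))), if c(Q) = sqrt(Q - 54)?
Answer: 17263/20827 + sqrt(113)/357 ≈ 0.85865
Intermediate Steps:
c(Q) = sqrt(-54 + Q)
34526/41654 + c(167)/(((53 - 2)*(-2 + 9))) = 34526/41654 + sqrt(-54 + 167)/(((53 - 2)*(-2 + 9))) = 34526*(1/41654) + sqrt(113)/((51*7)) = 17263/20827 + sqrt(113)/357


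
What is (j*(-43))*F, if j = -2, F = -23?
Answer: -1978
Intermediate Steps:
(j*(-43))*F = -2*(-43)*(-23) = 86*(-23) = -1978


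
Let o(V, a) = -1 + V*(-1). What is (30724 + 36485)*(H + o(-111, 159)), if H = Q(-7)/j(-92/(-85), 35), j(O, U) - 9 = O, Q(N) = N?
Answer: 6295803075/857 ≈ 7.3463e+6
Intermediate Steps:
j(O, U) = 9 + O
H = -595/857 (H = -7/(9 - 92/(-85)) = -7/(9 - 92*(-1/85)) = -7/(9 + 92/85) = -7/857/85 = -7*85/857 = -595/857 ≈ -0.69428)
o(V, a) = -1 - V
(30724 + 36485)*(H + o(-111, 159)) = (30724 + 36485)*(-595/857 + (-1 - 1*(-111))) = 67209*(-595/857 + (-1 + 111)) = 67209*(-595/857 + 110) = 67209*(93675/857) = 6295803075/857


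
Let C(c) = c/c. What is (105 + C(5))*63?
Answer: 6678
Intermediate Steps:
C(c) = 1
(105 + C(5))*63 = (105 + 1)*63 = 106*63 = 6678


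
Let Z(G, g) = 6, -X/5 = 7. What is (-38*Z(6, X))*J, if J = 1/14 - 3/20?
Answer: 627/35 ≈ 17.914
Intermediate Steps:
X = -35 (X = -5*7 = -35)
J = -11/140 (J = 1*(1/14) - 3*1/20 = 1/14 - 3/20 = -11/140 ≈ -0.078571)
(-38*Z(6, X))*J = -38*6*(-11/140) = -228*(-11/140) = 627/35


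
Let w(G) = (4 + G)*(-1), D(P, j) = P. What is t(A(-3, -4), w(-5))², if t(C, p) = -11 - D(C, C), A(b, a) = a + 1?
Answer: 64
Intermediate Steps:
A(b, a) = 1 + a
w(G) = -4 - G
t(C, p) = -11 - C
t(A(-3, -4), w(-5))² = (-11 - (1 - 4))² = (-11 - 1*(-3))² = (-11 + 3)² = (-8)² = 64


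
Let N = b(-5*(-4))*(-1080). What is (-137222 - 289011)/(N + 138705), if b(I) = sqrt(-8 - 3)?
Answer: -3941376551/1283460495 - 10229592*I*sqrt(11)/427820165 ≈ -3.0709 - 0.079304*I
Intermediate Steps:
b(I) = I*sqrt(11) (b(I) = sqrt(-11) = I*sqrt(11))
N = -1080*I*sqrt(11) (N = (I*sqrt(11))*(-1080) = -1080*I*sqrt(11) ≈ -3582.0*I)
(-137222 - 289011)/(N + 138705) = (-137222 - 289011)/(-1080*I*sqrt(11) + 138705) = -426233/(138705 - 1080*I*sqrt(11))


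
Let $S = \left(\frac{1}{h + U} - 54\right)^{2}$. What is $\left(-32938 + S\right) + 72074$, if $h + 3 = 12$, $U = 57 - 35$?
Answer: $\frac{40408625}{961} \approx 42049.0$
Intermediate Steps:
$U = 22$ ($U = 57 - 35 = 22$)
$h = 9$ ($h = -3 + 12 = 9$)
$S = \frac{2798929}{961}$ ($S = \left(\frac{1}{9 + 22} - 54\right)^{2} = \left(\frac{1}{31} - 54\right)^{2} = \left(- \frac{1673}{31}\right)^{2} = \frac{2798929}{961} \approx 2912.5$)
$\left(-32938 + S\right) + 72074 = \left(-32938 + \frac{2798929}{961}\right) + 72074 = - \frac{28854489}{961} + 72074 = \frac{40408625}{961}$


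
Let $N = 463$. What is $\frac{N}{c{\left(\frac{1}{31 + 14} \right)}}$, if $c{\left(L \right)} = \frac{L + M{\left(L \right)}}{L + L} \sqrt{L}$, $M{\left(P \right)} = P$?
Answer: $1389 \sqrt{5} \approx 3105.9$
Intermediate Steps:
$c{\left(L \right)} = \sqrt{L}$ ($c{\left(L \right)} = \frac{L + L}{L + L} \sqrt{L} = \frac{2 L}{2 L} \sqrt{L} = 2 L \frac{1}{2 L} \sqrt{L} = 1 \sqrt{L} = \sqrt{L}$)
$\frac{N}{c{\left(\frac{1}{31 + 14} \right)}} = \frac{463}{\sqrt{\frac{1}{31 + 14}}} = \frac{463}{\sqrt{\frac{1}{45}}} = \frac{463}{\frac{1}{15} \sqrt{5}} = 463 \cdot 3 \sqrt{5} = 1389 \sqrt{5}$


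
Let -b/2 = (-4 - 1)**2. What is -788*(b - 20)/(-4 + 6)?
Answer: 27580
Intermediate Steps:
b = -50 (b = -2*(-4 - 1)**2 = -2*(-5)**2 = -2*25 = -50)
-788*(b - 20)/(-4 + 6) = -788*(-50 - 20)/(-4 + 6) = -788/((2*1)/(-70)) = -788/((-1/70*2)) = -788/(-1/35) = -788*(-35) = 27580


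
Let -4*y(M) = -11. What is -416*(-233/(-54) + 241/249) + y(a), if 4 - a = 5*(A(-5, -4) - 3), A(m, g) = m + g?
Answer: -19674613/8964 ≈ -2194.8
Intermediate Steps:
A(m, g) = g + m
a = 64 (a = 4 - 5*((-4 - 5) - 3) = 4 - 5*(-9 - 3) = 4 - 5*(-12) = 4 - 1*(-60) = 4 + 60 = 64)
y(M) = 11/4 (y(M) = -¼*(-11) = 11/4)
-416*(-233/(-54) + 241/249) + y(a) = -416*(-233/(-54) + 241/249) + 11/4 = -416*(-233*(-1/54) + 241*(1/249)) + 11/4 = -416*(233/54 + 241/249) + 11/4 = -416*23677/4482 + 11/4 = -4924816/2241 + 11/4 = -19674613/8964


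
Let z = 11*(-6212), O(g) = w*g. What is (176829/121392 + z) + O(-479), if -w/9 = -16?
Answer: -5555971969/40464 ≈ -1.3731e+5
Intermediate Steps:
w = 144 (w = -9*(-16) = 144)
O(g) = 144*g
z = -68332
(176829/121392 + z) + O(-479) = (176829/121392 - 68332) + 144*(-479) = (176829*(1/121392) - 68332) - 68976 = (58943/40464 - 68332) - 68976 = -2764927105/40464 - 68976 = -5555971969/40464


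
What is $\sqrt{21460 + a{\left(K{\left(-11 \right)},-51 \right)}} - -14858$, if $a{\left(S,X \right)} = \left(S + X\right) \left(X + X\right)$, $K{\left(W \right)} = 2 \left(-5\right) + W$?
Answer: $14858 + 2 \sqrt{7201} \approx 15028.0$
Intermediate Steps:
$K{\left(W \right)} = -10 + W$
$a{\left(S,X \right)} = 2 X \left(S + X\right)$ ($a{\left(S,X \right)} = \left(S + X\right) 2 X = 2 X \left(S + X\right)$)
$\sqrt{21460 + a{\left(K{\left(-11 \right)},-51 \right)}} - -14858 = \sqrt{21460 + 2 \left(-51\right) \left(\left(-10 - 11\right) - 51\right)} - -14858 = \sqrt{21460 + 2 \left(-51\right) \left(-21 - 51\right)} + 14858 = \sqrt{21460 + 2 \left(-51\right) \left(-72\right)} + 14858 = \sqrt{21460 + 7344} + 14858 = \sqrt{28804} + 14858 = 2 \sqrt{7201} + 14858 = 14858 + 2 \sqrt{7201}$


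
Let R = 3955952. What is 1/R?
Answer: 1/3955952 ≈ 2.5278e-7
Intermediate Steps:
1/R = 1/3955952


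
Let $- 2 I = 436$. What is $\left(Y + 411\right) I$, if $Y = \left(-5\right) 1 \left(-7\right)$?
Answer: $-97228$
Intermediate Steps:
$Y = 35$ ($Y = \left(-5\right) \left(-7\right) = 35$)
$I = -218$ ($I = \left(- \frac{1}{2}\right) 436 = -218$)
$\left(Y + 411\right) I = \left(35 + 411\right) \left(-218\right) = 446 \left(-218\right) = -97228$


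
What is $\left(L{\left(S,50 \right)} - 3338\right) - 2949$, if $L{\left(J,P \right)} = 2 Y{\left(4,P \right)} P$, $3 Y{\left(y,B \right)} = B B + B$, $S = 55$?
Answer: $78713$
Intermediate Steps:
$Y{\left(y,B \right)} = \frac{B}{3} + \frac{B^{2}}{3}$ ($Y{\left(y,B \right)} = \frac{B B + B}{3} = \frac{B^{2} + B}{3} = \frac{B + B^{2}}{3} = \frac{B}{3} + \frac{B^{2}}{3}$)
$L{\left(J,P \right)} = \frac{2 P^{2} \left(1 + P\right)}{3}$ ($L{\left(J,P \right)} = 2 \frac{P \left(1 + P\right)}{3} P = \frac{2 P \left(1 + P\right)}{3} P = \frac{2 P^{2} \left(1 + P\right)}{3}$)
$\left(L{\left(S,50 \right)} - 3338\right) - 2949 = \left(\frac{2 \cdot 50^{2} \left(1 + 50\right)}{3} - 3338\right) - 2949 = \left(\frac{2}{3} \cdot 2500 \cdot 51 - 3338\right) - 2949 = \left(85000 - 3338\right) - 2949 = 81662 - 2949 = 78713$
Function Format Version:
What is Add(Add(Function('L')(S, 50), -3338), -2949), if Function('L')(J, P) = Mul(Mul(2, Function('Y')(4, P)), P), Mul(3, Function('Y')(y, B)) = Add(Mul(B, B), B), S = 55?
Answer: 78713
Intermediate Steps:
Function('Y')(y, B) = Add(Mul(Rational(1, 3), B), Mul(Rational(1, 3), Pow(B, 2))) (Function('Y')(y, B) = Mul(Rational(1, 3), Add(Mul(B, B), B)) = Mul(Rational(1, 3), Add(Pow(B, 2), B)) = Mul(Rational(1, 3), Add(B, Pow(B, 2))) = Add(Mul(Rational(1, 3), B), Mul(Rational(1, 3), Pow(B, 2))))
Function('L')(J, P) = Mul(Rational(2, 3), Pow(P, 2), Add(1, P)) (Function('L')(J, P) = Mul(Mul(2, Mul(Rational(1, 3), P, Add(1, P))), P) = Mul(Mul(Rational(2, 3), P, Add(1, P)), P) = Mul(Rational(2, 3), Pow(P, 2), Add(1, P)))
Add(Add(Function('L')(S, 50), -3338), -2949) = Add(Add(Mul(Rational(2, 3), Pow(50, 2), Add(1, 50)), -3338), -2949) = Add(Add(Mul(Rational(2, 3), 2500, 51), -3338), -2949) = Add(Add(85000, -3338), -2949) = Add(81662, -2949) = 78713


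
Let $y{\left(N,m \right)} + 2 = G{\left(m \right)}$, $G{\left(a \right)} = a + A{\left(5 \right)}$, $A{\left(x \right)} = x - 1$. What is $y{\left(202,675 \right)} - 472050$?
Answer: $-471373$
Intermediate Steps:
$A{\left(x \right)} = -1 + x$
$G{\left(a \right)} = 4 + a$ ($G{\left(a \right)} = a + \left(-1 + 5\right) = a + 4 = 4 + a$)
$y{\left(N,m \right)} = 2 + m$ ($y{\left(N,m \right)} = -2 + \left(4 + m\right) = 2 + m$)
$y{\left(202,675 \right)} - 472050 = \left(2 + 675\right) - 472050 = 677 - 472050 = -471373$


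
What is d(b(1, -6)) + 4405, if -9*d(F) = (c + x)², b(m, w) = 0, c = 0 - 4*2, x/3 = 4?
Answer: 39629/9 ≈ 4403.2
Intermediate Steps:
x = 12 (x = 3*4 = 12)
c = -8 (c = 0 - 8 = -8)
d(F) = -16/9 (d(F) = -(-8 + 12)²/9 = -⅑*4² = -⅑*16 = -16/9)
d(b(1, -6)) + 4405 = -16/9 + 4405 = 39629/9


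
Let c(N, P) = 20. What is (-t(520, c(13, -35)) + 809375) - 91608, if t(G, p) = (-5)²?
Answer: 717742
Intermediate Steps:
t(G, p) = 25
(-t(520, c(13, -35)) + 809375) - 91608 = (-1*25 + 809375) - 91608 = (-25 + 809375) - 91608 = 809350 - 91608 = 717742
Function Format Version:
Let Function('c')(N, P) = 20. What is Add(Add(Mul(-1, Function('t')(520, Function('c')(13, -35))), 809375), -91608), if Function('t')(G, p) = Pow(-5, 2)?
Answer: 717742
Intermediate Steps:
Function('t')(G, p) = 25
Add(Add(Mul(-1, Function('t')(520, Function('c')(13, -35))), 809375), -91608) = Add(Add(Mul(-1, 25), 809375), -91608) = Add(Add(-25, 809375), -91608) = Add(809350, -91608) = 717742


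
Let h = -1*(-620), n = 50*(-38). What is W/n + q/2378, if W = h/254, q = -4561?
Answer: -27532662/14345285 ≈ -1.9193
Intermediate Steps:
n = -1900
h = 620
W = 310/127 (W = 620/254 = 620*(1/254) = 310/127 ≈ 2.4409)
W/n + q/2378 = (310/127)/(-1900) - 4561/2378 = (310/127)*(-1/1900) - 4561*1/2378 = -31/24130 - 4561/2378 = -27532662/14345285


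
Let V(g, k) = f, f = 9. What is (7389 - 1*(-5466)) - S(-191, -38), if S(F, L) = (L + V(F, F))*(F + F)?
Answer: 1777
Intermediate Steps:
V(g, k) = 9
S(F, L) = 2*F*(9 + L) (S(F, L) = (L + 9)*(F + F) = (9 + L)*(2*F) = 2*F*(9 + L))
(7389 - 1*(-5466)) - S(-191, -38) = (7389 - 1*(-5466)) - 2*(-191)*(9 - 38) = (7389 + 5466) - 2*(-191)*(-29) = 12855 - 1*11078 = 12855 - 11078 = 1777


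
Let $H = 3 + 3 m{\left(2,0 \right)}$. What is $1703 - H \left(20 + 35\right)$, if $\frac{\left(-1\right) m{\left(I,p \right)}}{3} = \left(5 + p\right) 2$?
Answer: $6488$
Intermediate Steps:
$m{\left(I,p \right)} = -30 - 6 p$ ($m{\left(I,p \right)} = - 3 \left(5 + p\right) 2 = - 3 \left(10 + 2 p\right) = -30 - 6 p$)
$H = -87$ ($H = 3 + 3 \left(-30 - 0\right) = 3 + 3 \left(-30 + 0\right) = 3 + 3 \left(-30\right) = 3 - 90 = -87$)
$1703 - H \left(20 + 35\right) = 1703 - - 87 \left(20 + 35\right) = 1703 - \left(-87\right) 55 = 1703 - -4785 = 1703 + 4785 = 6488$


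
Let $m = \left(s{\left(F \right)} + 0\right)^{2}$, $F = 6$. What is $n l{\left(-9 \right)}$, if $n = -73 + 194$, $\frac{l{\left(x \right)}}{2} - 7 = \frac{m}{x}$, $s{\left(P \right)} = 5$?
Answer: $\frac{9196}{9} \approx 1021.8$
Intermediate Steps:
$m = 25$ ($m = \left(5 + 0\right)^{2} = 5^{2} = 25$)
$l{\left(x \right)} = 14 + \frac{50}{x}$ ($l{\left(x \right)} = 14 + 2 \frac{25}{x} = 14 + \frac{50}{x}$)
$n = 121$
$n l{\left(-9 \right)} = 121 \left(14 + \frac{50}{-9}\right) = 121 \left(14 + 50 \left(- \frac{1}{9}\right)\right) = 121 \left(14 - \frac{50}{9}\right) = 121 \cdot \frac{76}{9} = \frac{9196}{9}$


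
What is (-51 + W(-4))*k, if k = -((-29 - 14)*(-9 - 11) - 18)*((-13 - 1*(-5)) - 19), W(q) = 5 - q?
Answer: -954828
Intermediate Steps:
k = 22734 (k = -(-43*(-20) - 18)*((-13 + 5) - 19) = -(860 - 18)*(-8 - 19) = -842*(-27) = -1*(-22734) = 22734)
(-51 + W(-4))*k = (-51 + (5 - 1*(-4)))*22734 = (-51 + (5 + 4))*22734 = (-51 + 9)*22734 = -42*22734 = -954828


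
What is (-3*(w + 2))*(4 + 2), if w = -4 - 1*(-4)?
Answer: -36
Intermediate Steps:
w = 0 (w = -4 + 4 = 0)
(-3*(w + 2))*(4 + 2) = (-3*(0 + 2))*(4 + 2) = -3*2*6 = -6*6 = -36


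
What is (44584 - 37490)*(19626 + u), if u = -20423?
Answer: -5653918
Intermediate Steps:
(44584 - 37490)*(19626 + u) = (44584 - 37490)*(19626 - 20423) = 7094*(-797) = -5653918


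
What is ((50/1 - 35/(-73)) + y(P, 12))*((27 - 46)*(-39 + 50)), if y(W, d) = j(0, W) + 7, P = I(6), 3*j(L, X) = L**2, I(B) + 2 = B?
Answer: -876964/73 ≈ -12013.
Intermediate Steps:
I(B) = -2 + B
j(L, X) = L**2/3
P = 4 (P = -2 + 6 = 4)
y(W, d) = 7 (y(W, d) = (1/3)*0**2 + 7 = (1/3)*0 + 7 = 0 + 7 = 7)
((50/1 - 35/(-73)) + y(P, 12))*((27 - 46)*(-39 + 50)) = ((50/1 - 35/(-73)) + 7)*((27 - 46)*(-39 + 50)) = ((50*1 - 35*(-1/73)) + 7)*(-19*11) = ((50 + 35/73) + 7)*(-209) = (3685/73 + 7)*(-209) = (4196/73)*(-209) = -876964/73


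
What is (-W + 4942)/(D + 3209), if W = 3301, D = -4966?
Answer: -1641/1757 ≈ -0.93398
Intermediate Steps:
(-W + 4942)/(D + 3209) = (-1*3301 + 4942)/(-4966 + 3209) = (-3301 + 4942)/(-1757) = 1641*(-1/1757) = -1641/1757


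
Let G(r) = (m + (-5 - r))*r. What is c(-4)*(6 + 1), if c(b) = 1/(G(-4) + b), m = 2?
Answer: -7/8 ≈ -0.87500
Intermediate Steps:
G(r) = r*(-3 - r) (G(r) = (2 + (-5 - r))*r = (-3 - r)*r = r*(-3 - r))
c(b) = 1/(-4 + b) (c(b) = 1/(-1*(-4)*(3 - 4) + b) = 1/(-1*(-4)*(-1) + b) = 1/(-4 + b))
c(-4)*(6 + 1) = (6 + 1)/(-4 - 4) = 7/(-8) = -1/8*7 = -7/8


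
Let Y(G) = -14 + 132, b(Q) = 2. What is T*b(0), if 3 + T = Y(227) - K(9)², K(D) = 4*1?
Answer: 198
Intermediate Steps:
K(D) = 4
Y(G) = 118
T = 99 (T = -3 + (118 - 1*4²) = -3 + (118 - 1*16) = -3 + (118 - 16) = -3 + 102 = 99)
T*b(0) = 99*2 = 198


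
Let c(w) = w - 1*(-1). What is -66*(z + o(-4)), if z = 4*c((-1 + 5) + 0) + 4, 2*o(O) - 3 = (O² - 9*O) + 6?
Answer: -3597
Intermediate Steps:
o(O) = 9/2 + O²/2 - 9*O/2 (o(O) = 3/2 + ((O² - 9*O) + 6)/2 = 3/2 + (6 + O² - 9*O)/2 = 3/2 + (3 + O²/2 - 9*O/2) = 9/2 + O²/2 - 9*O/2)
c(w) = 1 + w (c(w) = w + 1 = 1 + w)
z = 24 (z = 4*(1 + ((-1 + 5) + 0)) + 4 = 4*(1 + (4 + 0)) + 4 = 4*(1 + 4) + 4 = 4*5 + 4 = 20 + 4 = 24)
-66*(z + o(-4)) = -66*(24 + (9/2 + (½)*(-4)² - 9/2*(-4))) = -66*(24 + (9/2 + (½)*16 + 18)) = -66*(24 + (9/2 + 8 + 18)) = -66*(24 + 61/2) = -66*109/2 = -3597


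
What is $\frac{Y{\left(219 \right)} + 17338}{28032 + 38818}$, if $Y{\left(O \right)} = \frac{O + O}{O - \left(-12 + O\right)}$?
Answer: $\frac{34749}{133700} \approx 0.2599$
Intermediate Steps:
$Y{\left(O \right)} = \frac{O}{6}$ ($Y{\left(O \right)} = \frac{2 O}{12} = 2 O \frac{1}{12} = \frac{O}{6}$)
$\frac{Y{\left(219 \right)} + 17338}{28032 + 38818} = \frac{\frac{1}{6} \cdot 219 + 17338}{28032 + 38818} = \frac{\frac{73}{2} + 17338}{66850} = \frac{34749}{2} \cdot \frac{1}{66850} = \frac{34749}{133700}$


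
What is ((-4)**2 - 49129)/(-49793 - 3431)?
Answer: 49113/53224 ≈ 0.92276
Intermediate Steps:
((-4)**2 - 49129)/(-49793 - 3431) = (16 - 49129)/(-53224) = -49113*(-1/53224) = 49113/53224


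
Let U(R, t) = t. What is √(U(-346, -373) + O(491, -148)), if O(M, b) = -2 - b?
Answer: I*√227 ≈ 15.067*I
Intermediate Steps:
√(U(-346, -373) + O(491, -148)) = √(-373 + (-2 - 1*(-148))) = √(-373 + (-2 + 148)) = √(-373 + 146) = √(-227) = I*√227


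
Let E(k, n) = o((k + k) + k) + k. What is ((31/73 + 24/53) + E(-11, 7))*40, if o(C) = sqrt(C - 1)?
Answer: -1566560/3869 + 40*I*sqrt(34) ≈ -404.9 + 233.24*I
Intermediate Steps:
o(C) = sqrt(-1 + C)
E(k, n) = k + sqrt(-1 + 3*k) (E(k, n) = sqrt(-1 + ((k + k) + k)) + k = sqrt(-1 + (2*k + k)) + k = sqrt(-1 + 3*k) + k = k + sqrt(-1 + 3*k))
((31/73 + 24/53) + E(-11, 7))*40 = ((31/73 + 24/53) + (-11 + sqrt(-1 + 3*(-11))))*40 = ((31*(1/73) + 24*(1/53)) + (-11 + sqrt(-1 - 33)))*40 = ((31/73 + 24/53) + (-11 + sqrt(-34)))*40 = (3395/3869 + (-11 + I*sqrt(34)))*40 = (-39164/3869 + I*sqrt(34))*40 = -1566560/3869 + 40*I*sqrt(34)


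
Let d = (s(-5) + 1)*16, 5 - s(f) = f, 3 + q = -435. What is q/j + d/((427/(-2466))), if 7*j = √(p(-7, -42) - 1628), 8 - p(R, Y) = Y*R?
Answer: -434016/427 + 511*I*√1914/319 ≈ -1016.4 + 70.081*I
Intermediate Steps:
q = -438 (q = -3 - 435 = -438)
p(R, Y) = 8 - R*Y (p(R, Y) = 8 - Y*R = 8 - R*Y)
j = I*√1914/7 (j = √((8 - 1*(-7)*(-42)) - 1628)/7 = √((8 - 294) - 1628)/7 = √(-286 - 1628)/7 = √(-1914)/7 = (I*√1914)/7 = I*√1914/7 ≈ 6.2499*I)
s(f) = 5 - f
d = 176 (d = ((5 - 1*(-5)) + 1)*16 = ((5 + 5) + 1)*16 = (10 + 1)*16 = 11*16 = 176)
q/j + d/((427/(-2466))) = -438*(-7*I*√1914/1914) + 176/((427/(-2466))) = -(-511)*I*√1914/319 + 176/((427*(-1/2466))) = 511*I*√1914/319 + 176/(-427/2466) = 511*I*√1914/319 + 176*(-2466/427) = 511*I*√1914/319 - 434016/427 = -434016/427 + 511*I*√1914/319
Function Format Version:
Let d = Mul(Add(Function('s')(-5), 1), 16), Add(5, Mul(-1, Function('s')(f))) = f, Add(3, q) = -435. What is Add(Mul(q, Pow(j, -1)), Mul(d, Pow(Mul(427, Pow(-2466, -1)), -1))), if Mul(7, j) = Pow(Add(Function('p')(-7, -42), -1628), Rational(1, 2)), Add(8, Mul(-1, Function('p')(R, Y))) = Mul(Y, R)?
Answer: Add(Rational(-434016, 427), Mul(Rational(511, 319), I, Pow(1914, Rational(1, 2)))) ≈ Add(-1016.4, Mul(70.081, I))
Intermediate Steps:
q = -438 (q = Add(-3, -435) = -438)
Function('p')(R, Y) = Add(8, Mul(-1, R, Y)) (Function('p')(R, Y) = Add(8, Mul(-1, Mul(Y, R))) = Add(8, Mul(-1, Mul(R, Y))) = Add(8, Mul(-1, R, Y)))
j = Mul(Rational(1, 7), I, Pow(1914, Rational(1, 2))) (j = Mul(Rational(1, 7), Pow(Add(Add(8, Mul(-1, -7, -42)), -1628), Rational(1, 2))) = Mul(Rational(1, 7), Pow(Add(Add(8, -294), -1628), Rational(1, 2))) = Mul(Rational(1, 7), Pow(Add(-286, -1628), Rational(1, 2))) = Mul(Rational(1, 7), Pow(-1914, Rational(1, 2))) = Mul(Rational(1, 7), Mul(I, Pow(1914, Rational(1, 2)))) = Mul(Rational(1, 7), I, Pow(1914, Rational(1, 2))) ≈ Mul(6.2499, I))
Function('s')(f) = Add(5, Mul(-1, f))
d = 176 (d = Mul(Add(Add(5, Mul(-1, -5)), 1), 16) = Mul(Add(Add(5, 5), 1), 16) = Mul(Add(10, 1), 16) = Mul(11, 16) = 176)
Add(Mul(q, Pow(j, -1)), Mul(d, Pow(Mul(427, Pow(-2466, -1)), -1))) = Add(Mul(-438, Pow(Mul(Rational(1, 7), I, Pow(1914, Rational(1, 2))), -1)), Mul(176, Pow(Mul(427, Pow(-2466, -1)), -1))) = Add(Mul(-438, Mul(Rational(-7, 1914), I, Pow(1914, Rational(1, 2)))), Mul(176, Pow(Mul(427, Rational(-1, 2466)), -1))) = Add(Mul(Rational(511, 319), I, Pow(1914, Rational(1, 2))), Mul(176, Pow(Rational(-427, 2466), -1))) = Add(Mul(Rational(511, 319), I, Pow(1914, Rational(1, 2))), Mul(176, Rational(-2466, 427))) = Add(Mul(Rational(511, 319), I, Pow(1914, Rational(1, 2))), Rational(-434016, 427)) = Add(Rational(-434016, 427), Mul(Rational(511, 319), I, Pow(1914, Rational(1, 2))))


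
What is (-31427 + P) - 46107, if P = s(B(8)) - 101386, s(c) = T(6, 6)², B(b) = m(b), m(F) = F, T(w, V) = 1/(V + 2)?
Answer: -11450879/64 ≈ -1.7892e+5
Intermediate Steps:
T(w, V) = 1/(2 + V)
B(b) = b
s(c) = 1/64 (s(c) = (1/(2 + 6))² = (1/8)² = (⅛)² = 1/64)
P = -6488703/64 (P = 1/64 - 101386 = -6488703/64 ≈ -1.0139e+5)
(-31427 + P) - 46107 = (-31427 - 6488703/64) - 46107 = -8500031/64 - 46107 = -11450879/64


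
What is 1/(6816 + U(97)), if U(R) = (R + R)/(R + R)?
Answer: 1/6817 ≈ 0.00014669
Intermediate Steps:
U(R) = 1 (U(R) = (2*R)/((2*R)) = (2*R)*(1/(2*R)) = 1)
1/(6816 + U(97)) = 1/(6816 + 1) = 1/6817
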